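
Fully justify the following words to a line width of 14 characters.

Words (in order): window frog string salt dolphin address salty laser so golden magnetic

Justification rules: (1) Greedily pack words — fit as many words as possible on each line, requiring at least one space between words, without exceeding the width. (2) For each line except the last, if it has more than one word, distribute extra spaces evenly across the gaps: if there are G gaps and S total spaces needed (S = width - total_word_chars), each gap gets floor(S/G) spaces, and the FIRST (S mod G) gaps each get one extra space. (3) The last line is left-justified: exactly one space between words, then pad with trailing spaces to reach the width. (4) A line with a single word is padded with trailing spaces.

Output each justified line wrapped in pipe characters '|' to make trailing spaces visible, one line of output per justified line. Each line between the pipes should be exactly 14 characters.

Line 1: ['window', 'frog'] (min_width=11, slack=3)
Line 2: ['string', 'salt'] (min_width=11, slack=3)
Line 3: ['dolphin'] (min_width=7, slack=7)
Line 4: ['address', 'salty'] (min_width=13, slack=1)
Line 5: ['laser', 'so'] (min_width=8, slack=6)
Line 6: ['golden'] (min_width=6, slack=8)
Line 7: ['magnetic'] (min_width=8, slack=6)

Answer: |window    frog|
|string    salt|
|dolphin       |
|address  salty|
|laser       so|
|golden        |
|magnetic      |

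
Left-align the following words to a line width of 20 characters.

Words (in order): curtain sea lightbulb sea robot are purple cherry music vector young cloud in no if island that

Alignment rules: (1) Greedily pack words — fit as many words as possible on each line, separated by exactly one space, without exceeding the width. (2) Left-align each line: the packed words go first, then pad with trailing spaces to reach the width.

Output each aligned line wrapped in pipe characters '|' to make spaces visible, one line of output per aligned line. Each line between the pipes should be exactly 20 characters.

Answer: |curtain sea         |
|lightbulb sea robot |
|are purple cherry   |
|music vector young  |
|cloud in no if      |
|island that         |

Derivation:
Line 1: ['curtain', 'sea'] (min_width=11, slack=9)
Line 2: ['lightbulb', 'sea', 'robot'] (min_width=19, slack=1)
Line 3: ['are', 'purple', 'cherry'] (min_width=17, slack=3)
Line 4: ['music', 'vector', 'young'] (min_width=18, slack=2)
Line 5: ['cloud', 'in', 'no', 'if'] (min_width=14, slack=6)
Line 6: ['island', 'that'] (min_width=11, slack=9)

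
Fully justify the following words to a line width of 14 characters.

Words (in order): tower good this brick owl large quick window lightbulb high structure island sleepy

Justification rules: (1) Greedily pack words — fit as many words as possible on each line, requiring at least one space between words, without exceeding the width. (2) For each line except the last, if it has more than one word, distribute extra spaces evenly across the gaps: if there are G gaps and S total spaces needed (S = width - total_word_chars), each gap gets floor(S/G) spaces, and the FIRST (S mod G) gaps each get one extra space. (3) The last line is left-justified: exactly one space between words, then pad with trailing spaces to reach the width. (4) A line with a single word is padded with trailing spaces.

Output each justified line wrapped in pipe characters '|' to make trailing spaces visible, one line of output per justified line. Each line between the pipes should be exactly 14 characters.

Answer: |tower     good|
|this brick owl|
|large    quick|
|window        |
|lightbulb high|
|structure     |
|island sleepy |

Derivation:
Line 1: ['tower', 'good'] (min_width=10, slack=4)
Line 2: ['this', 'brick', 'owl'] (min_width=14, slack=0)
Line 3: ['large', 'quick'] (min_width=11, slack=3)
Line 4: ['window'] (min_width=6, slack=8)
Line 5: ['lightbulb', 'high'] (min_width=14, slack=0)
Line 6: ['structure'] (min_width=9, slack=5)
Line 7: ['island', 'sleepy'] (min_width=13, slack=1)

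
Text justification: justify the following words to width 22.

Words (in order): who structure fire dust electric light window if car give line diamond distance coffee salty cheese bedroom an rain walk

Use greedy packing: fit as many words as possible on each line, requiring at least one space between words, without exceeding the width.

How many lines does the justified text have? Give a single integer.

Answer: 6

Derivation:
Line 1: ['who', 'structure', 'fire'] (min_width=18, slack=4)
Line 2: ['dust', 'electric', 'light'] (min_width=19, slack=3)
Line 3: ['window', 'if', 'car', 'give'] (min_width=18, slack=4)
Line 4: ['line', 'diamond', 'distance'] (min_width=21, slack=1)
Line 5: ['coffee', 'salty', 'cheese'] (min_width=19, slack=3)
Line 6: ['bedroom', 'an', 'rain', 'walk'] (min_width=20, slack=2)
Total lines: 6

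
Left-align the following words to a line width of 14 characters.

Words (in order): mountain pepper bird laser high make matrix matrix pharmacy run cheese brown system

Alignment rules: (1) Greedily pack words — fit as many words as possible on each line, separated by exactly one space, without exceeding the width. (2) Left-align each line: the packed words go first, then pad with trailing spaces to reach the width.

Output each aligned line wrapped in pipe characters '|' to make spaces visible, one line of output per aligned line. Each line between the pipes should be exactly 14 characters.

Answer: |mountain      |
|pepper bird   |
|laser high    |
|make matrix   |
|matrix        |
|pharmacy run  |
|cheese brown  |
|system        |

Derivation:
Line 1: ['mountain'] (min_width=8, slack=6)
Line 2: ['pepper', 'bird'] (min_width=11, slack=3)
Line 3: ['laser', 'high'] (min_width=10, slack=4)
Line 4: ['make', 'matrix'] (min_width=11, slack=3)
Line 5: ['matrix'] (min_width=6, slack=8)
Line 6: ['pharmacy', 'run'] (min_width=12, slack=2)
Line 7: ['cheese', 'brown'] (min_width=12, slack=2)
Line 8: ['system'] (min_width=6, slack=8)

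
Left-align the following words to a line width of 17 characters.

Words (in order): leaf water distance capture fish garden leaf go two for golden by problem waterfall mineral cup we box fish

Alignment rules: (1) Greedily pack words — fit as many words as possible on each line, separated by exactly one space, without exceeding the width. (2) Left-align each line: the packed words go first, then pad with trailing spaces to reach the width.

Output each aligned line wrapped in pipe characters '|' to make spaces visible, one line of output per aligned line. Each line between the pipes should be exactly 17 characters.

Line 1: ['leaf', 'water'] (min_width=10, slack=7)
Line 2: ['distance', 'capture'] (min_width=16, slack=1)
Line 3: ['fish', 'garden', 'leaf'] (min_width=16, slack=1)
Line 4: ['go', 'two', 'for', 'golden'] (min_width=17, slack=0)
Line 5: ['by', 'problem'] (min_width=10, slack=7)
Line 6: ['waterfall', 'mineral'] (min_width=17, slack=0)
Line 7: ['cup', 'we', 'box', 'fish'] (min_width=15, slack=2)

Answer: |leaf water       |
|distance capture |
|fish garden leaf |
|go two for golden|
|by problem       |
|waterfall mineral|
|cup we box fish  |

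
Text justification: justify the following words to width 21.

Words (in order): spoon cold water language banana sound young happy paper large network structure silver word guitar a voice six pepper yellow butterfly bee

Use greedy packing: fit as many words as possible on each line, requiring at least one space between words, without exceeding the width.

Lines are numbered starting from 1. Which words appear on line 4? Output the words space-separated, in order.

Answer: large network

Derivation:
Line 1: ['spoon', 'cold', 'water'] (min_width=16, slack=5)
Line 2: ['language', 'banana', 'sound'] (min_width=21, slack=0)
Line 3: ['young', 'happy', 'paper'] (min_width=17, slack=4)
Line 4: ['large', 'network'] (min_width=13, slack=8)
Line 5: ['structure', 'silver', 'word'] (min_width=21, slack=0)
Line 6: ['guitar', 'a', 'voice', 'six'] (min_width=18, slack=3)
Line 7: ['pepper', 'yellow'] (min_width=13, slack=8)
Line 8: ['butterfly', 'bee'] (min_width=13, slack=8)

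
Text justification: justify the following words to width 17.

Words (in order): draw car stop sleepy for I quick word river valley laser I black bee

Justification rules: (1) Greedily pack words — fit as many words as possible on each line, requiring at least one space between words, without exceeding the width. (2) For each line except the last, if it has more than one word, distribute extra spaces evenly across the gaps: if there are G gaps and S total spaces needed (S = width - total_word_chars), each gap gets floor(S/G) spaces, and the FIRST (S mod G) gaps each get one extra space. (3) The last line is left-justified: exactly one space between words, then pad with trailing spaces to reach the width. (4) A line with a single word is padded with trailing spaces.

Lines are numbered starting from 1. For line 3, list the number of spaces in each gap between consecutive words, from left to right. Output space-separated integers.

Line 1: ['draw', 'car', 'stop'] (min_width=13, slack=4)
Line 2: ['sleepy', 'for', 'I'] (min_width=12, slack=5)
Line 3: ['quick', 'word', 'river'] (min_width=16, slack=1)
Line 4: ['valley', 'laser', 'I'] (min_width=14, slack=3)
Line 5: ['black', 'bee'] (min_width=9, slack=8)

Answer: 2 1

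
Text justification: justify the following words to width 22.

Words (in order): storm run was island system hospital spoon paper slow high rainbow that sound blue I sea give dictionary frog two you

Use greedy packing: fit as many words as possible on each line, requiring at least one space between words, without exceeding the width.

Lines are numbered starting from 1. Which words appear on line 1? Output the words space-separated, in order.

Answer: storm run was island

Derivation:
Line 1: ['storm', 'run', 'was', 'island'] (min_width=20, slack=2)
Line 2: ['system', 'hospital', 'spoon'] (min_width=21, slack=1)
Line 3: ['paper', 'slow', 'high'] (min_width=15, slack=7)
Line 4: ['rainbow', 'that', 'sound'] (min_width=18, slack=4)
Line 5: ['blue', 'I', 'sea', 'give'] (min_width=15, slack=7)
Line 6: ['dictionary', 'frog', 'two'] (min_width=19, slack=3)
Line 7: ['you'] (min_width=3, slack=19)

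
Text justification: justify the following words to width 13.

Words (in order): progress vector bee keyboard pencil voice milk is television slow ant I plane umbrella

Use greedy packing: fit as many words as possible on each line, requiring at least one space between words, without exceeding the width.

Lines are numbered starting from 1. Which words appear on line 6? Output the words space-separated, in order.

Line 1: ['progress'] (min_width=8, slack=5)
Line 2: ['vector', 'bee'] (min_width=10, slack=3)
Line 3: ['keyboard'] (min_width=8, slack=5)
Line 4: ['pencil', 'voice'] (min_width=12, slack=1)
Line 5: ['milk', 'is'] (min_width=7, slack=6)
Line 6: ['television'] (min_width=10, slack=3)
Line 7: ['slow', 'ant', 'I'] (min_width=10, slack=3)
Line 8: ['plane'] (min_width=5, slack=8)
Line 9: ['umbrella'] (min_width=8, slack=5)

Answer: television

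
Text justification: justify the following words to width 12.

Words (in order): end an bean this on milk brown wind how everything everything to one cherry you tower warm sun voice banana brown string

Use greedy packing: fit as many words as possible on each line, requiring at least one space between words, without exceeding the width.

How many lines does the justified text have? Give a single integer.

Line 1: ['end', 'an', 'bean'] (min_width=11, slack=1)
Line 2: ['this', 'on', 'milk'] (min_width=12, slack=0)
Line 3: ['brown', 'wind'] (min_width=10, slack=2)
Line 4: ['how'] (min_width=3, slack=9)
Line 5: ['everything'] (min_width=10, slack=2)
Line 6: ['everything'] (min_width=10, slack=2)
Line 7: ['to', 'one'] (min_width=6, slack=6)
Line 8: ['cherry', 'you'] (min_width=10, slack=2)
Line 9: ['tower', 'warm'] (min_width=10, slack=2)
Line 10: ['sun', 'voice'] (min_width=9, slack=3)
Line 11: ['banana', 'brown'] (min_width=12, slack=0)
Line 12: ['string'] (min_width=6, slack=6)
Total lines: 12

Answer: 12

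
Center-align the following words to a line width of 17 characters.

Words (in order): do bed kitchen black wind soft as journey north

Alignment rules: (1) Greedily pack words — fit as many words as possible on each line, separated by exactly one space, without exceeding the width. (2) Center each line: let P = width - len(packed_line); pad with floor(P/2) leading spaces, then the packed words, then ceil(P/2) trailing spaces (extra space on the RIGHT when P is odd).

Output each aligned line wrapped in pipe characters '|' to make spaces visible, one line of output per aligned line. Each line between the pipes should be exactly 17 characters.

Answer: | do bed kitchen  |
| black wind soft |
|as journey north |

Derivation:
Line 1: ['do', 'bed', 'kitchen'] (min_width=14, slack=3)
Line 2: ['black', 'wind', 'soft'] (min_width=15, slack=2)
Line 3: ['as', 'journey', 'north'] (min_width=16, slack=1)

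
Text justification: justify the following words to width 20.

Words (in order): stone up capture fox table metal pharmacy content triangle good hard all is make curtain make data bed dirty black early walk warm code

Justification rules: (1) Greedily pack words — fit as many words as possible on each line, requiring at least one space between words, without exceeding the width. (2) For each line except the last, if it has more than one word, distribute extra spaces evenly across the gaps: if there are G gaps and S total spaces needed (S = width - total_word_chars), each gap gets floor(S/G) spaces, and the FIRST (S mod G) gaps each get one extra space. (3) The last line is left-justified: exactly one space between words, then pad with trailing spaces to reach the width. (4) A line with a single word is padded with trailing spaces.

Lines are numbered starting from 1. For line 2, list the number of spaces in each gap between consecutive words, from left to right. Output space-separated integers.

Line 1: ['stone', 'up', 'capture', 'fox'] (min_width=20, slack=0)
Line 2: ['table', 'metal', 'pharmacy'] (min_width=20, slack=0)
Line 3: ['content', 'triangle'] (min_width=16, slack=4)
Line 4: ['good', 'hard', 'all', 'is'] (min_width=16, slack=4)
Line 5: ['make', 'curtain', 'make'] (min_width=17, slack=3)
Line 6: ['data', 'bed', 'dirty', 'black'] (min_width=20, slack=0)
Line 7: ['early', 'walk', 'warm', 'code'] (min_width=20, slack=0)

Answer: 1 1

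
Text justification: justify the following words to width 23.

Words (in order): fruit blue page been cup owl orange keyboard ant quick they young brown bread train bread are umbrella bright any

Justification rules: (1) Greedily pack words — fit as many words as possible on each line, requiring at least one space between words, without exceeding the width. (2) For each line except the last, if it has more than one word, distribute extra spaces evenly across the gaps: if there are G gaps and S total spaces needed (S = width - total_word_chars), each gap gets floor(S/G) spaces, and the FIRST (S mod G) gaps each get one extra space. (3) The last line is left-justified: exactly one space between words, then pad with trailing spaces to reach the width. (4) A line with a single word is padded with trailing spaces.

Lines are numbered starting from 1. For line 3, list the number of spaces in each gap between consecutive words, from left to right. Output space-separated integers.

Answer: 2 2 2

Derivation:
Line 1: ['fruit', 'blue', 'page', 'been'] (min_width=20, slack=3)
Line 2: ['cup', 'owl', 'orange', 'keyboard'] (min_width=23, slack=0)
Line 3: ['ant', 'quick', 'they', 'young'] (min_width=20, slack=3)
Line 4: ['brown', 'bread', 'train', 'bread'] (min_width=23, slack=0)
Line 5: ['are', 'umbrella', 'bright', 'any'] (min_width=23, slack=0)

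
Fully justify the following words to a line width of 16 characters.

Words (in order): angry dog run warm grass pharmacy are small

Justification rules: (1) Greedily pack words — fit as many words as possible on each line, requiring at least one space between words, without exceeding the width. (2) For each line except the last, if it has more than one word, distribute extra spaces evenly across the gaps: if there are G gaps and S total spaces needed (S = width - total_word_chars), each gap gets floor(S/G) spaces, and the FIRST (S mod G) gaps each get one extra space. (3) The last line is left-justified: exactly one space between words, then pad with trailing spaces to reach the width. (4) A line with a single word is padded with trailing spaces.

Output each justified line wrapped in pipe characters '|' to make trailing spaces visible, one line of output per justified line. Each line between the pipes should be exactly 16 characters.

Line 1: ['angry', 'dog', 'run'] (min_width=13, slack=3)
Line 2: ['warm', 'grass'] (min_width=10, slack=6)
Line 3: ['pharmacy', 'are'] (min_width=12, slack=4)
Line 4: ['small'] (min_width=5, slack=11)

Answer: |angry   dog  run|
|warm       grass|
|pharmacy     are|
|small           |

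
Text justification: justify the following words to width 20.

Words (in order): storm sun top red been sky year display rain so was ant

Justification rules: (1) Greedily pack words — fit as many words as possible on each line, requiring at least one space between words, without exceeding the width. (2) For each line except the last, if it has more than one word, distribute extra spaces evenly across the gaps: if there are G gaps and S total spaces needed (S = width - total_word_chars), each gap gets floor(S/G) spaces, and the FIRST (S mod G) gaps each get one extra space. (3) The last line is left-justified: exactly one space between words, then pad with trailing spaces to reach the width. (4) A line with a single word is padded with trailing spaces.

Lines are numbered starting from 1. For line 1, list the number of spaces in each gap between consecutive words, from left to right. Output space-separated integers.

Answer: 2 2 2

Derivation:
Line 1: ['storm', 'sun', 'top', 'red'] (min_width=17, slack=3)
Line 2: ['been', 'sky', 'year'] (min_width=13, slack=7)
Line 3: ['display', 'rain', 'so', 'was'] (min_width=19, slack=1)
Line 4: ['ant'] (min_width=3, slack=17)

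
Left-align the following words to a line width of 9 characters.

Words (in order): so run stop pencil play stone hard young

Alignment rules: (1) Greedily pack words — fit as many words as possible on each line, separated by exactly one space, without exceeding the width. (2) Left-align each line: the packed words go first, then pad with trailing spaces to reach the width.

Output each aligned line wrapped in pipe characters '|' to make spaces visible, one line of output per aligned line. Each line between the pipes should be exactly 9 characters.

Answer: |so run   |
|stop     |
|pencil   |
|play     |
|stone    |
|hard     |
|young    |

Derivation:
Line 1: ['so', 'run'] (min_width=6, slack=3)
Line 2: ['stop'] (min_width=4, slack=5)
Line 3: ['pencil'] (min_width=6, slack=3)
Line 4: ['play'] (min_width=4, slack=5)
Line 5: ['stone'] (min_width=5, slack=4)
Line 6: ['hard'] (min_width=4, slack=5)
Line 7: ['young'] (min_width=5, slack=4)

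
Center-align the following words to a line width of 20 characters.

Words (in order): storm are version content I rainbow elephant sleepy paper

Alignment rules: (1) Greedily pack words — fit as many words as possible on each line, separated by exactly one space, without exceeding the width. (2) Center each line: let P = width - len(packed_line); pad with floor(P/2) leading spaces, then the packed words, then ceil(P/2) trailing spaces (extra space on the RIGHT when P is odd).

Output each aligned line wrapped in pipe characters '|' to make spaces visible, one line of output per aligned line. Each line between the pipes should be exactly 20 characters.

Line 1: ['storm', 'are', 'version'] (min_width=17, slack=3)
Line 2: ['content', 'I', 'rainbow'] (min_width=17, slack=3)
Line 3: ['elephant', 'sleepy'] (min_width=15, slack=5)
Line 4: ['paper'] (min_width=5, slack=15)

Answer: | storm are version  |
| content I rainbow  |
|  elephant sleepy   |
|       paper        |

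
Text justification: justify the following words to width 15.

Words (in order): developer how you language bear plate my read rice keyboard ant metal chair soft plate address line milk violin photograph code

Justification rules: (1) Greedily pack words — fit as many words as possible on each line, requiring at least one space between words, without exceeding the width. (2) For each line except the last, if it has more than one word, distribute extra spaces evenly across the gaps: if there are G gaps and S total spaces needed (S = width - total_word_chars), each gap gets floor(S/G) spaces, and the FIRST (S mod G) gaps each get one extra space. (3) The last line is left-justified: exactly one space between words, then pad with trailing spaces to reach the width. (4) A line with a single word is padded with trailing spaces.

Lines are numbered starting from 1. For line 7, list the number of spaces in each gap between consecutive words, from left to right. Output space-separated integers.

Line 1: ['developer', 'how'] (min_width=13, slack=2)
Line 2: ['you', 'language'] (min_width=12, slack=3)
Line 3: ['bear', 'plate', 'my'] (min_width=13, slack=2)
Line 4: ['read', 'rice'] (min_width=9, slack=6)
Line 5: ['keyboard', 'ant'] (min_width=12, slack=3)
Line 6: ['metal', 'chair'] (min_width=11, slack=4)
Line 7: ['soft', 'plate'] (min_width=10, slack=5)
Line 8: ['address', 'line'] (min_width=12, slack=3)
Line 9: ['milk', 'violin'] (min_width=11, slack=4)
Line 10: ['photograph', 'code'] (min_width=15, slack=0)

Answer: 6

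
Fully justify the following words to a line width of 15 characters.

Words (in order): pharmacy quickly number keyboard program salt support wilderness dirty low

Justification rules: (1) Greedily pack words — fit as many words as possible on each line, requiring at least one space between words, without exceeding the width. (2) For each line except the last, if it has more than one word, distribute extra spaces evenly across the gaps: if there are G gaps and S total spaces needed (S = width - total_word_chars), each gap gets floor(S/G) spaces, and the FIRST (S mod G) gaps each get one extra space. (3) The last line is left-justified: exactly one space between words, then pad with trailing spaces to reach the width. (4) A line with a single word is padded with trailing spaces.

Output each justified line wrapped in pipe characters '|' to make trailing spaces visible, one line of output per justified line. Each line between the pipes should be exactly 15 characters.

Line 1: ['pharmacy'] (min_width=8, slack=7)
Line 2: ['quickly', 'number'] (min_width=14, slack=1)
Line 3: ['keyboard'] (min_width=8, slack=7)
Line 4: ['program', 'salt'] (min_width=12, slack=3)
Line 5: ['support'] (min_width=7, slack=8)
Line 6: ['wilderness'] (min_width=10, slack=5)
Line 7: ['dirty', 'low'] (min_width=9, slack=6)

Answer: |pharmacy       |
|quickly  number|
|keyboard       |
|program    salt|
|support        |
|wilderness     |
|dirty low      |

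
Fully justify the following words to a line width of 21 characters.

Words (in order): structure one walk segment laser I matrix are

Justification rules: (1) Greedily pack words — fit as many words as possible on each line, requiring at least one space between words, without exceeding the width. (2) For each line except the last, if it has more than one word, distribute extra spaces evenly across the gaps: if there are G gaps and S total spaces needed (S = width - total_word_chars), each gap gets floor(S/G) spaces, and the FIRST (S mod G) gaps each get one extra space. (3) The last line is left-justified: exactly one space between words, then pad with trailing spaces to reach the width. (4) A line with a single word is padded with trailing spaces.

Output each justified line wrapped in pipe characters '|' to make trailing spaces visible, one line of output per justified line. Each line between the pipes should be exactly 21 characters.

Line 1: ['structure', 'one', 'walk'] (min_width=18, slack=3)
Line 2: ['segment', 'laser', 'I'] (min_width=15, slack=6)
Line 3: ['matrix', 'are'] (min_width=10, slack=11)

Answer: |structure   one  walk|
|segment    laser    I|
|matrix are           |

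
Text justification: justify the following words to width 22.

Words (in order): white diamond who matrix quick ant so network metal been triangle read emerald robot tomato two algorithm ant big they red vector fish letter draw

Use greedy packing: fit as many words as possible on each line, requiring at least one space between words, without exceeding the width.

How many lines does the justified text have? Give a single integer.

Line 1: ['white', 'diamond', 'who'] (min_width=17, slack=5)
Line 2: ['matrix', 'quick', 'ant', 'so'] (min_width=19, slack=3)
Line 3: ['network', 'metal', 'been'] (min_width=18, slack=4)
Line 4: ['triangle', 'read', 'emerald'] (min_width=21, slack=1)
Line 5: ['robot', 'tomato', 'two'] (min_width=16, slack=6)
Line 6: ['algorithm', 'ant', 'big', 'they'] (min_width=22, slack=0)
Line 7: ['red', 'vector', 'fish', 'letter'] (min_width=22, slack=0)
Line 8: ['draw'] (min_width=4, slack=18)
Total lines: 8

Answer: 8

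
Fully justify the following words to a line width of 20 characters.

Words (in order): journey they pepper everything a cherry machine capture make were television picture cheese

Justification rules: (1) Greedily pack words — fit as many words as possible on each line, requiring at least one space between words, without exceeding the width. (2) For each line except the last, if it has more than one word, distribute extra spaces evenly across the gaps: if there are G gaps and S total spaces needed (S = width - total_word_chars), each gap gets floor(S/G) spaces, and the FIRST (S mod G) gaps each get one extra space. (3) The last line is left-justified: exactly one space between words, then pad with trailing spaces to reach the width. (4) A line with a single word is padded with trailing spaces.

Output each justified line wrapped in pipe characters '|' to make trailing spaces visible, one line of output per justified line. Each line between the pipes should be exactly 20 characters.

Line 1: ['journey', 'they', 'pepper'] (min_width=19, slack=1)
Line 2: ['everything', 'a', 'cherry'] (min_width=19, slack=1)
Line 3: ['machine', 'capture', 'make'] (min_width=20, slack=0)
Line 4: ['were', 'television'] (min_width=15, slack=5)
Line 5: ['picture', 'cheese'] (min_width=14, slack=6)

Answer: |journey  they pepper|
|everything  a cherry|
|machine capture make|
|were      television|
|picture cheese      |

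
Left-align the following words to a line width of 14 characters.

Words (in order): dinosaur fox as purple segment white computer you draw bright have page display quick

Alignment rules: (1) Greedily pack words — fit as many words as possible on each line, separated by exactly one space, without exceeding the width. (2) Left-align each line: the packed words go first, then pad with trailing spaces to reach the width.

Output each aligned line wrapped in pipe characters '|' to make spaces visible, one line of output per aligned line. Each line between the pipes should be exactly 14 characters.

Answer: |dinosaur fox  |
|as purple     |
|segment white |
|computer you  |
|draw bright   |
|have page     |
|display quick |

Derivation:
Line 1: ['dinosaur', 'fox'] (min_width=12, slack=2)
Line 2: ['as', 'purple'] (min_width=9, slack=5)
Line 3: ['segment', 'white'] (min_width=13, slack=1)
Line 4: ['computer', 'you'] (min_width=12, slack=2)
Line 5: ['draw', 'bright'] (min_width=11, slack=3)
Line 6: ['have', 'page'] (min_width=9, slack=5)
Line 7: ['display', 'quick'] (min_width=13, slack=1)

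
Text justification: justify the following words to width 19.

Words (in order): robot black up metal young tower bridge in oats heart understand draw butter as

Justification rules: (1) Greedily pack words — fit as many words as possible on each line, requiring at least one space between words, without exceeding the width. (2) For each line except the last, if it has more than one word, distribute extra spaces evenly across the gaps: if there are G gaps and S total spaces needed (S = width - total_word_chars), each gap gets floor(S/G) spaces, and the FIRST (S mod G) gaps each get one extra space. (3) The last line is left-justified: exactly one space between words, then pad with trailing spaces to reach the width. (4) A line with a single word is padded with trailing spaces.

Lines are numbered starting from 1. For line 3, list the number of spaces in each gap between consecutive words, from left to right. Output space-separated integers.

Answer: 4 3

Derivation:
Line 1: ['robot', 'black', 'up'] (min_width=14, slack=5)
Line 2: ['metal', 'young', 'tower'] (min_width=17, slack=2)
Line 3: ['bridge', 'in', 'oats'] (min_width=14, slack=5)
Line 4: ['heart', 'understand'] (min_width=16, slack=3)
Line 5: ['draw', 'butter', 'as'] (min_width=14, slack=5)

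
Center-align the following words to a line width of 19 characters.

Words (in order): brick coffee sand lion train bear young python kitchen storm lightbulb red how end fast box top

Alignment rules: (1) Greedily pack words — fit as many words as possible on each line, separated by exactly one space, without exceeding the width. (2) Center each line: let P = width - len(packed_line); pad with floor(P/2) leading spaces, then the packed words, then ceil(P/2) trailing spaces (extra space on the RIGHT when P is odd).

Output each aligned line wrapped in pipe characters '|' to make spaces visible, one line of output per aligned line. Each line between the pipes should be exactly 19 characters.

Answer: | brick coffee sand |
|  lion train bear  |
|   young python    |
|   kitchen storm   |
| lightbulb red how |
| end fast box top  |

Derivation:
Line 1: ['brick', 'coffee', 'sand'] (min_width=17, slack=2)
Line 2: ['lion', 'train', 'bear'] (min_width=15, slack=4)
Line 3: ['young', 'python'] (min_width=12, slack=7)
Line 4: ['kitchen', 'storm'] (min_width=13, slack=6)
Line 5: ['lightbulb', 'red', 'how'] (min_width=17, slack=2)
Line 6: ['end', 'fast', 'box', 'top'] (min_width=16, slack=3)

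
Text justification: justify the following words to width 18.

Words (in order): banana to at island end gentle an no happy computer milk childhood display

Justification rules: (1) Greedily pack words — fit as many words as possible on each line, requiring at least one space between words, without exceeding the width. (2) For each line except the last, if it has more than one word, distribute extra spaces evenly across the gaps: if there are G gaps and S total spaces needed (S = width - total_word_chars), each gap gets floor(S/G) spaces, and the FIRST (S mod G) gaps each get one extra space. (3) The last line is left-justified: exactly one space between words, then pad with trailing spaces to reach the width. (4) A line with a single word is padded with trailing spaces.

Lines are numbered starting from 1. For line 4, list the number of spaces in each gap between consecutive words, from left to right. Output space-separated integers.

Line 1: ['banana', 'to', 'at'] (min_width=12, slack=6)
Line 2: ['island', 'end', 'gentle'] (min_width=17, slack=1)
Line 3: ['an', 'no', 'happy'] (min_width=11, slack=7)
Line 4: ['computer', 'milk'] (min_width=13, slack=5)
Line 5: ['childhood', 'display'] (min_width=17, slack=1)

Answer: 6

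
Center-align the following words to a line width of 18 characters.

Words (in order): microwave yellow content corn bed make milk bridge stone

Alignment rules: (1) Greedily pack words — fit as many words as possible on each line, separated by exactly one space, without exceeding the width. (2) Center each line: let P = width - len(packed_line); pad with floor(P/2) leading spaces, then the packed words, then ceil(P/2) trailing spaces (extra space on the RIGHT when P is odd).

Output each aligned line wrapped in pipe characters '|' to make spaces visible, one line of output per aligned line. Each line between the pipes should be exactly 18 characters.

Line 1: ['microwave', 'yellow'] (min_width=16, slack=2)
Line 2: ['content', 'corn', 'bed'] (min_width=16, slack=2)
Line 3: ['make', 'milk', 'bridge'] (min_width=16, slack=2)
Line 4: ['stone'] (min_width=5, slack=13)

Answer: | microwave yellow |
| content corn bed |
| make milk bridge |
|      stone       |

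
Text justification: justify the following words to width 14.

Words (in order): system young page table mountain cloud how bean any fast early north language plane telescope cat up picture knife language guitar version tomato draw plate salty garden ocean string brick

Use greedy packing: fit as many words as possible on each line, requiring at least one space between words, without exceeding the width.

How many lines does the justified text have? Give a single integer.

Line 1: ['system', 'young'] (min_width=12, slack=2)
Line 2: ['page', 'table'] (min_width=10, slack=4)
Line 3: ['mountain', 'cloud'] (min_width=14, slack=0)
Line 4: ['how', 'bean', 'any'] (min_width=12, slack=2)
Line 5: ['fast', 'early'] (min_width=10, slack=4)
Line 6: ['north', 'language'] (min_width=14, slack=0)
Line 7: ['plane'] (min_width=5, slack=9)
Line 8: ['telescope', 'cat'] (min_width=13, slack=1)
Line 9: ['up', 'picture'] (min_width=10, slack=4)
Line 10: ['knife', 'language'] (min_width=14, slack=0)
Line 11: ['guitar', 'version'] (min_width=14, slack=0)
Line 12: ['tomato', 'draw'] (min_width=11, slack=3)
Line 13: ['plate', 'salty'] (min_width=11, slack=3)
Line 14: ['garden', 'ocean'] (min_width=12, slack=2)
Line 15: ['string', 'brick'] (min_width=12, slack=2)
Total lines: 15

Answer: 15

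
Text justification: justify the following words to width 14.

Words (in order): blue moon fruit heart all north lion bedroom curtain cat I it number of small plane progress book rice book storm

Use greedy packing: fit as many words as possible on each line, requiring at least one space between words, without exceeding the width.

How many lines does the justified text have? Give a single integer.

Answer: 10

Derivation:
Line 1: ['blue', 'moon'] (min_width=9, slack=5)
Line 2: ['fruit', 'heart'] (min_width=11, slack=3)
Line 3: ['all', 'north', 'lion'] (min_width=14, slack=0)
Line 4: ['bedroom'] (min_width=7, slack=7)
Line 5: ['curtain', 'cat', 'I'] (min_width=13, slack=1)
Line 6: ['it', 'number', 'of'] (min_width=12, slack=2)
Line 7: ['small', 'plane'] (min_width=11, slack=3)
Line 8: ['progress', 'book'] (min_width=13, slack=1)
Line 9: ['rice', 'book'] (min_width=9, slack=5)
Line 10: ['storm'] (min_width=5, slack=9)
Total lines: 10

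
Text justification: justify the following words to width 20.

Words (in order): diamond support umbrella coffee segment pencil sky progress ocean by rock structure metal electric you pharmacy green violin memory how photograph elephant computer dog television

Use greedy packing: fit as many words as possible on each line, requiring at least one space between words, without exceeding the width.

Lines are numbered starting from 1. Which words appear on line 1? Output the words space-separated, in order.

Line 1: ['diamond', 'support'] (min_width=15, slack=5)
Line 2: ['umbrella', 'coffee'] (min_width=15, slack=5)
Line 3: ['segment', 'pencil', 'sky'] (min_width=18, slack=2)
Line 4: ['progress', 'ocean', 'by'] (min_width=17, slack=3)
Line 5: ['rock', 'structure', 'metal'] (min_width=20, slack=0)
Line 6: ['electric', 'you'] (min_width=12, slack=8)
Line 7: ['pharmacy', 'green'] (min_width=14, slack=6)
Line 8: ['violin', 'memory', 'how'] (min_width=17, slack=3)
Line 9: ['photograph', 'elephant'] (min_width=19, slack=1)
Line 10: ['computer', 'dog'] (min_width=12, slack=8)
Line 11: ['television'] (min_width=10, slack=10)

Answer: diamond support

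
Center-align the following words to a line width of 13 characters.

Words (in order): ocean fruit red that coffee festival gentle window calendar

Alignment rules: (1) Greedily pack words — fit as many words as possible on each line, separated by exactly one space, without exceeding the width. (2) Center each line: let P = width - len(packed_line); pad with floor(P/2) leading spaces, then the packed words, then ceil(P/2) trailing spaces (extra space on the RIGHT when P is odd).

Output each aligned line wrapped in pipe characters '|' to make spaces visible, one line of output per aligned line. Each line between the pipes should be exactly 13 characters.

Answer: | ocean fruit |
|  red that   |
|   coffee    |
|  festival   |
|gentle window|
|  calendar   |

Derivation:
Line 1: ['ocean', 'fruit'] (min_width=11, slack=2)
Line 2: ['red', 'that'] (min_width=8, slack=5)
Line 3: ['coffee'] (min_width=6, slack=7)
Line 4: ['festival'] (min_width=8, slack=5)
Line 5: ['gentle', 'window'] (min_width=13, slack=0)
Line 6: ['calendar'] (min_width=8, slack=5)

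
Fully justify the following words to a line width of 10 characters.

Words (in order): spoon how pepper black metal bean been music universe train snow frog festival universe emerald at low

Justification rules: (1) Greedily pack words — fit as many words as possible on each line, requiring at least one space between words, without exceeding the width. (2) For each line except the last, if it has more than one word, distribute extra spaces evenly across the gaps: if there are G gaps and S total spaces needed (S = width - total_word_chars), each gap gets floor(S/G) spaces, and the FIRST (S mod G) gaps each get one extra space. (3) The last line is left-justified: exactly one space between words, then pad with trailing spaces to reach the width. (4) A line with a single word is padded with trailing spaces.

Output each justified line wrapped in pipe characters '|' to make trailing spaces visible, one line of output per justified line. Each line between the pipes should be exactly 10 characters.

Line 1: ['spoon', 'how'] (min_width=9, slack=1)
Line 2: ['pepper'] (min_width=6, slack=4)
Line 3: ['black'] (min_width=5, slack=5)
Line 4: ['metal', 'bean'] (min_width=10, slack=0)
Line 5: ['been', 'music'] (min_width=10, slack=0)
Line 6: ['universe'] (min_width=8, slack=2)
Line 7: ['train', 'snow'] (min_width=10, slack=0)
Line 8: ['frog'] (min_width=4, slack=6)
Line 9: ['festival'] (min_width=8, slack=2)
Line 10: ['universe'] (min_width=8, slack=2)
Line 11: ['emerald', 'at'] (min_width=10, slack=0)
Line 12: ['low'] (min_width=3, slack=7)

Answer: |spoon  how|
|pepper    |
|black     |
|metal bean|
|been music|
|universe  |
|train snow|
|frog      |
|festival  |
|universe  |
|emerald at|
|low       |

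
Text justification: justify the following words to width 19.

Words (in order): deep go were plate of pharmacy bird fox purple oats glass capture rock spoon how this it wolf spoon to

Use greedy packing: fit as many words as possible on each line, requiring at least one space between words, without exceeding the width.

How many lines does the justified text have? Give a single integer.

Answer: 6

Derivation:
Line 1: ['deep', 'go', 'were', 'plate'] (min_width=18, slack=1)
Line 2: ['of', 'pharmacy', 'bird'] (min_width=16, slack=3)
Line 3: ['fox', 'purple', 'oats'] (min_width=15, slack=4)
Line 4: ['glass', 'capture', 'rock'] (min_width=18, slack=1)
Line 5: ['spoon', 'how', 'this', 'it'] (min_width=17, slack=2)
Line 6: ['wolf', 'spoon', 'to'] (min_width=13, slack=6)
Total lines: 6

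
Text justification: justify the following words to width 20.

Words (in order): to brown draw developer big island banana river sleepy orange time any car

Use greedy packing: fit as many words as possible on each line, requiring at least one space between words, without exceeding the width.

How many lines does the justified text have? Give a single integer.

Line 1: ['to', 'brown', 'draw'] (min_width=13, slack=7)
Line 2: ['developer', 'big', 'island'] (min_width=20, slack=0)
Line 3: ['banana', 'river', 'sleepy'] (min_width=19, slack=1)
Line 4: ['orange', 'time', 'any', 'car'] (min_width=19, slack=1)
Total lines: 4

Answer: 4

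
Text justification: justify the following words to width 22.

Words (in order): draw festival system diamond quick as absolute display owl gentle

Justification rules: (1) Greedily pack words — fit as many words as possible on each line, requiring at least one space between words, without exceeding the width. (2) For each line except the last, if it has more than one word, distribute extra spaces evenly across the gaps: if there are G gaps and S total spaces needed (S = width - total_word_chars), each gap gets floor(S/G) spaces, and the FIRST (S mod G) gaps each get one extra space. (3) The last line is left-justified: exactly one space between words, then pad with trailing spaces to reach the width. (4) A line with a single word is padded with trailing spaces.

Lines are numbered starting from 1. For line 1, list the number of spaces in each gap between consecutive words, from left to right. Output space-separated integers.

Line 1: ['draw', 'festival', 'system'] (min_width=20, slack=2)
Line 2: ['diamond', 'quick', 'as'] (min_width=16, slack=6)
Line 3: ['absolute', 'display', 'owl'] (min_width=20, slack=2)
Line 4: ['gentle'] (min_width=6, slack=16)

Answer: 2 2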